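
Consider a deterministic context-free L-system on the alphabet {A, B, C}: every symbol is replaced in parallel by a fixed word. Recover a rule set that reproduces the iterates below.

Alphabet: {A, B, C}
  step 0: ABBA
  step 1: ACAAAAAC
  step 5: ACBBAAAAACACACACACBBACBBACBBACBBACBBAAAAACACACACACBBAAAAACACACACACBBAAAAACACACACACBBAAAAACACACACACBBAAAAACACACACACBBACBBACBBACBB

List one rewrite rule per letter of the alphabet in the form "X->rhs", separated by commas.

  step 0 ⇒ step 1: ABBA ⇒ AC·AA·AA·AC
    A ↦ AC
    B ↦ AA
    C ↦ BB  (constrained at step 1)

A->AC, B->AA, C->BB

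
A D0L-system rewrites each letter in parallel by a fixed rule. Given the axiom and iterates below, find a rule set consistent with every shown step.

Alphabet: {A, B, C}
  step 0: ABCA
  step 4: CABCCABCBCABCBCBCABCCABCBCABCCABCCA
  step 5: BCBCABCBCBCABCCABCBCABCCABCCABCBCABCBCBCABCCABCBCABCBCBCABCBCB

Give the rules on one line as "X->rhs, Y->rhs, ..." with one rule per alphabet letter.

A->B, B->CA, C->BC

  step 4 ⇒ step 5: CABCCABCBCABCBCBCABCCABCBCABCCABCCA ⇒ BC·B·CA·BC·BC·B·CA·BC·CA·BC·B·CA·BC·CA·BC·CA·BC·B·CA·BC·BC·B·CA·BC·CA·BC·B·CA·BC·BC·B·CA·BC·BC·B
    A ↦ B
    B ↦ CA
    C ↦ BC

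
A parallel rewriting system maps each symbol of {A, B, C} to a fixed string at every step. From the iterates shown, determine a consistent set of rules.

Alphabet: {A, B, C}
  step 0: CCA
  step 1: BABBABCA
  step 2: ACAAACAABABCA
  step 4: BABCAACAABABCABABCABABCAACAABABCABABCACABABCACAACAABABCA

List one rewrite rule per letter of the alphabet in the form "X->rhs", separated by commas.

  step 1 ⇒ step 2: BABBABCA ⇒ A·CA·A·A·CA·A·BAB·CA
    A ↦ CA
    B ↦ A
    C ↦ BAB

A->CA, B->A, C->BAB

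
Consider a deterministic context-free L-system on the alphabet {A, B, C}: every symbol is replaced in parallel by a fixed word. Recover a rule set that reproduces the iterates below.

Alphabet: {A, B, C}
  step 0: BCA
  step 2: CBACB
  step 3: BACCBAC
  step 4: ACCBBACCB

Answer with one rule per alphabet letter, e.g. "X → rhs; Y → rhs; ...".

  step 3 ⇒ step 4: BACCBAC ⇒ AC·C·B·B·AC·C·B
    A ↦ C
    B ↦ AC
    C ↦ B

A->C, B->AC, C->B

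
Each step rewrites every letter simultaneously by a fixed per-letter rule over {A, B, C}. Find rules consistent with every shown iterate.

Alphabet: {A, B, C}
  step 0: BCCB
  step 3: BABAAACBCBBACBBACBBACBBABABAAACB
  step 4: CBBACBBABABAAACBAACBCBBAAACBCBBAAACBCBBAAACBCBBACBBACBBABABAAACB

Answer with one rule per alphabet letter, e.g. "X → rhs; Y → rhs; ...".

  step 3 ⇒ step 4: BABAAACBCBBACBBACBBACBBABABAAACB ⇒ CB·BA·CB·BA·BA·BA·AA·CB·AA·CB·CB·BA·AA·CB·CB·BA·AA·CB·CB·BA·AA·CB·CB·BA·CB·BA·CB·BA·BA·BA·AA·CB
    A ↦ BA
    B ↦ CB
    C ↦ AA

A->BA, B->CB, C->AA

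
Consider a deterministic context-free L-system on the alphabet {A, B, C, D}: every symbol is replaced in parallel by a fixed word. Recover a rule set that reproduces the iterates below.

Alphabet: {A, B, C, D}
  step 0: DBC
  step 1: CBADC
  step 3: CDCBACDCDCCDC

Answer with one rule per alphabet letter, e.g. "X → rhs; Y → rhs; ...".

  step 0 ⇒ step 1: DBC ⇒ C·BA·DC
    B ↦ BA
    C ↦ DC
    D ↦ C
    A ↦ C  (constrained at step 1)

A->C, B->BA, C->DC, D->C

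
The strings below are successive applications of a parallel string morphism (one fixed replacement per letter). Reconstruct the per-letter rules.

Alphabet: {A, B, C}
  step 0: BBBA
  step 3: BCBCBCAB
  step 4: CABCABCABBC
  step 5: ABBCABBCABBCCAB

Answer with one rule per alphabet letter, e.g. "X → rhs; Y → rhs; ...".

  step 4 ⇒ step 5: CABCABCABBC ⇒ AB·B·C·AB·B·C·AB·B·C·C·AB
    A ↦ B
    B ↦ C
    C ↦ AB

A->B, B->C, C->AB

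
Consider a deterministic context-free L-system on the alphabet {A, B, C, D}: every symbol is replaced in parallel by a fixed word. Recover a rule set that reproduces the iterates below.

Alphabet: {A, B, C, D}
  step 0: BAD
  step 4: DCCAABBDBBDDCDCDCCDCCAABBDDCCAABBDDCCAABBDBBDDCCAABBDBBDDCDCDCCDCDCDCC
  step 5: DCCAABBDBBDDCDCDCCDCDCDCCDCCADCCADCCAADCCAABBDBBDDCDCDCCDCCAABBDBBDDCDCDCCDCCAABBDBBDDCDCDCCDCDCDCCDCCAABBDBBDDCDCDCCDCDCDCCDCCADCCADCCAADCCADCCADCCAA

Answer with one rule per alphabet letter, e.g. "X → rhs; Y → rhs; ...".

A->BBD, B->DC, C->A, D->DCC

  step 4 ⇒ step 5: DCCAABBDBBDDCDCDCCDCCAABBDDCCAABBDDCCAABBDBBDDCCAABBDBBDDCDCDCCDCDCDCC ⇒ DCC·A·A·BBD·BBD·DC·DC·DCC·DC·DC·DCC·DCC·A·DCC·A·DCC·A·A·DCC·A·A·BBD·BBD·DC·DC·DCC·DCC·A·A·BBD·BBD·DC·DC·DCC·DCC·A·A·BBD·BBD·DC·DC·DCC·DC·DC·DCC·DCC·A·A·BBD·BBD·DC·DC·DCC·DC·DC·DCC·DCC·A·DCC·A·DCC·A·A·DCC·A·DCC·A·DCC·A·A
    A ↦ BBD
    B ↦ DC
    C ↦ A
    D ↦ DCC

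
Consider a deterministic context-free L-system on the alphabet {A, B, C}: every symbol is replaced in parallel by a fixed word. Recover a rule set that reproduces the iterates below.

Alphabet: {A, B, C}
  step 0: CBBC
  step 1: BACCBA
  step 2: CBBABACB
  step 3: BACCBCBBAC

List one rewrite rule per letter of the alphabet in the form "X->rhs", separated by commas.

A->B, B->C, C->BA

  step 2 ⇒ step 3: CBBABACB ⇒ BA·C·C·B·C·B·BA·C
    A ↦ B
    B ↦ C
    C ↦ BA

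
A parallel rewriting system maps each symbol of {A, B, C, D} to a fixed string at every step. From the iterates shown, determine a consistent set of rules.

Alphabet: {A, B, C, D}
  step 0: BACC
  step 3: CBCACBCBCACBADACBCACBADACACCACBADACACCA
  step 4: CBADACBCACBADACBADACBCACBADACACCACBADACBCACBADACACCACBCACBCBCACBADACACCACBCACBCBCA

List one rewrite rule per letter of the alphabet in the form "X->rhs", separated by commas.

  step 3 ⇒ step 4: CBCACBCBCACBADACBCACBADACACCACBADACACCA ⇒ CB·ADA·CB·CA·CB·ADA·CB·ADA·CB·CA·CB·ADA·CA·C·CA·CB·ADA·CB·CA·CB·ADA·CA·C·CA·CB·CA·CB·CB·CA·CB·ADA·CA·C·CA·CB·CA·CB·CB·CA
    A ↦ CA
    B ↦ ADA
    C ↦ CB
    D ↦ C

A->CA, B->ADA, C->CB, D->C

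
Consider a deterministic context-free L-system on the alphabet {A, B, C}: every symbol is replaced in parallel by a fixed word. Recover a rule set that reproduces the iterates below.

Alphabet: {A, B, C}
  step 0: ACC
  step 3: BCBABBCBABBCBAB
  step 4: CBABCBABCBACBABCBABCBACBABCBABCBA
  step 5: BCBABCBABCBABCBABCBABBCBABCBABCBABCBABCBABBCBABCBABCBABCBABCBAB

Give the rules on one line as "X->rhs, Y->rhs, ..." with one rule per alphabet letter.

  step 4 ⇒ step 5: CBABCBABCBACBABCBABCBACBABCBABCBA ⇒ B·CBA·B·CBA·B·CBA·B·CBA·B·CBA·B·B·CBA·B·CBA·B·CBA·B·CBA·B·CBA·B·B·CBA·B·CBA·B·CBA·B·CBA·B·CBA·B
    A ↦ B
    B ↦ CBA
    C ↦ B

A->B, B->CBA, C->B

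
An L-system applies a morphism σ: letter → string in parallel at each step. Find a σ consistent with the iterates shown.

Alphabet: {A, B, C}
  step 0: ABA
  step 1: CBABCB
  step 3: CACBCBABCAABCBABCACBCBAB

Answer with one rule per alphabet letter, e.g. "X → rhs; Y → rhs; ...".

A->CB, B->AB, C->CA

  step 0 ⇒ step 1: ABA ⇒ CB·AB·CB
    A ↦ CB
    B ↦ AB
    C ↦ CA  (constrained at step 1)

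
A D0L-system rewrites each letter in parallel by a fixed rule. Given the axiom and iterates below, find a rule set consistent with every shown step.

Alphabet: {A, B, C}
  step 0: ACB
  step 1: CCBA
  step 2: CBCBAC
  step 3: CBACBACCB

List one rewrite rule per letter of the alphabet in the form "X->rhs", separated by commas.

  step 2 ⇒ step 3: CBCBAC ⇒ CB·A·CB·A·C·CB
    A ↦ C
    B ↦ A
    C ↦ CB

A->C, B->A, C->CB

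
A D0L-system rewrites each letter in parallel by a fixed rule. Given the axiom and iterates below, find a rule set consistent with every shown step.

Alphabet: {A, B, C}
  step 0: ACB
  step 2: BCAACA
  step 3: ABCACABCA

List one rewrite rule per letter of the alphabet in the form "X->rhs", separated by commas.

  step 2 ⇒ step 3: BCAACA ⇒ A·B·CA·CA·B·CA
    A ↦ CA
    B ↦ A
    C ↦ B

A->CA, B->A, C->B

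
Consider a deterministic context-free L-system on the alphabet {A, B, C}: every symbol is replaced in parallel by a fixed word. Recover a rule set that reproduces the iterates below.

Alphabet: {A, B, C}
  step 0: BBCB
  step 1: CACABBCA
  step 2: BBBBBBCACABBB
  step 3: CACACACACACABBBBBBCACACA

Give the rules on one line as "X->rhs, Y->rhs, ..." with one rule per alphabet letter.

  step 2 ⇒ step 3: BBBBBBCACABBB ⇒ CA·CA·CA·CA·CA·CA·BB·B·BB·B·CA·CA·CA
    A ↦ B
    B ↦ CA
    C ↦ BB

A->B, B->CA, C->BB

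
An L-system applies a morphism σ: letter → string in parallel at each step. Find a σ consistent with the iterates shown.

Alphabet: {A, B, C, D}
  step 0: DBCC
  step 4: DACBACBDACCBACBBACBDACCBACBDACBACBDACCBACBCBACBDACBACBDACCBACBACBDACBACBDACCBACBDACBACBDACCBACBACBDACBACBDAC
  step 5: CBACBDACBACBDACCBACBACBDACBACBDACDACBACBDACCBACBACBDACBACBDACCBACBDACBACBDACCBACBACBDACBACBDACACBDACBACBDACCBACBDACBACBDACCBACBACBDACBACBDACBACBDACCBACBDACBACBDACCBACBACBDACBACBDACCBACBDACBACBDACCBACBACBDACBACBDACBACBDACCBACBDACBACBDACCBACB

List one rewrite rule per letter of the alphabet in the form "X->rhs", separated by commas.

  step 4 ⇒ step 5: DACBACBDACCBACBBACBDACCBACBDACBACBDACCBACBCBACBDACBACBDACCBACBACBDACBACBDACCBACBDACBACBDACCBACBACBDACBACBDAC ⇒ C·B·ACB·DAC·B·ACB·DAC·C·B·ACB·ACB·DAC·B·ACB·DAC·DAC·B·ACB·DAC·C·B·ACB·ACB·DAC·B·ACB·DAC·C·B·ACB·DAC·B·ACB·DAC·C·B·ACB·ACB·DAC·B·ACB·DAC·ACB·DAC·B·ACB·DAC·C·B·ACB·DAC·B·ACB·DAC·C·B·ACB·ACB·DAC·B·ACB·DAC·B·ACB·DAC·C·B·ACB·DAC·B·ACB·DAC·C·B·ACB·ACB·DAC·B·ACB·DAC·C·B·ACB·DAC·B·ACB·DAC·C·B·ACB·ACB·DAC·B·ACB·DAC·B·ACB·DAC·C·B·ACB·DAC·B·ACB·DAC·C·B·ACB
    A ↦ B
    B ↦ DAC
    C ↦ ACB
    D ↦ C

A->B, B->DAC, C->ACB, D->C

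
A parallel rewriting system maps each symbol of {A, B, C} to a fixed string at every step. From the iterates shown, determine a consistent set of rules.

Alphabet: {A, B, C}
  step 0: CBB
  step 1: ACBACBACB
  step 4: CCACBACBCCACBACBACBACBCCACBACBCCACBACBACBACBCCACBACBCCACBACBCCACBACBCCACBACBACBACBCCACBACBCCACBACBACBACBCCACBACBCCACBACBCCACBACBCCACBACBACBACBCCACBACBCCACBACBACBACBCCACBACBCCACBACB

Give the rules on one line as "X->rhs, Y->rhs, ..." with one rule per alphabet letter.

  step 0 ⇒ step 1: CBB ⇒ ACB·ACB·ACB
    B ↦ ACB
    C ↦ ACB
    A ↦ CC  (constrained at step 1)

A->CC, B->ACB, C->ACB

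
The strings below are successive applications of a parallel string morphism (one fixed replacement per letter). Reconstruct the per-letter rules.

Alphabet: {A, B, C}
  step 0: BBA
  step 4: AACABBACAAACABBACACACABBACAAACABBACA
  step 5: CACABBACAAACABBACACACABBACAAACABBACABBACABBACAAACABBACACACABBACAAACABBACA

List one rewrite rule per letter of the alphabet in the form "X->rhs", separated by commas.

  step 4 ⇒ step 5: AACABBACAAACABBACACACABBACAAACABBACA ⇒ CA·CA·BBA·CA·A·A·CA·BBA·CA·CA·CA·BBA·CA·A·A·CA·BBA·CA·BBA·CA·BBA·CA·A·A·CA·BBA·CA·CA·CA·BBA·CA·A·A·CA·BBA·CA
    A ↦ CA
    B ↦ A
    C ↦ BBA

A->CA, B->A, C->BBA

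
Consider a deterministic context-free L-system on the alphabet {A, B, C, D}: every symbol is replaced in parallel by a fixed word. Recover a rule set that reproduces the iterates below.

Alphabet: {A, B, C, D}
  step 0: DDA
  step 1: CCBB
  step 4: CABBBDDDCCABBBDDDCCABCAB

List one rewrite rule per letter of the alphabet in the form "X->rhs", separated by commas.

A->BB, B->D, C->CAB, D->C

  step 0 ⇒ step 1: DDA ⇒ C·C·BB
    A ↦ BB
    D ↦ C
    B ↦ D  (constrained at step 1)
    C ↦ CAB  (constrained at step 1)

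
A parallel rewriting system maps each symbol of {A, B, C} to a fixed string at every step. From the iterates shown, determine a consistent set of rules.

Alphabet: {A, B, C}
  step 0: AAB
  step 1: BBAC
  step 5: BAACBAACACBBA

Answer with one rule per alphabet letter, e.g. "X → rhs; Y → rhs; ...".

  step 0 ⇒ step 1: AAB ⇒ B·B·AC
    A ↦ B
    B ↦ AC
    C ↦ A  (constrained at step 1)

A->B, B->AC, C->A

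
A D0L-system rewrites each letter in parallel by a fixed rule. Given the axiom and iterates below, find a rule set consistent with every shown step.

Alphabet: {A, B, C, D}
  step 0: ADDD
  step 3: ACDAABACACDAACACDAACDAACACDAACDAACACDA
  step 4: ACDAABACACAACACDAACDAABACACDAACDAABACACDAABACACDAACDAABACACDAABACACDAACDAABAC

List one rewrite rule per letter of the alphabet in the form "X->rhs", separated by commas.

A->AC, B->AAC, C->DA, D->AB

  step 3 ⇒ step 4: ACDAABACACDAACACDAACDAACACDAACDAACACDA ⇒ AC·DA·AB·AC·AC·AAC·AC·DA·AC·DA·AB·AC·AC·DA·AC·DA·AB·AC·AC·DA·AB·AC·AC·DA·AC·DA·AB·AC·AC·DA·AB·AC·AC·DA·AC·DA·AB·AC
    A ↦ AC
    B ↦ AAC
    C ↦ DA
    D ↦ AB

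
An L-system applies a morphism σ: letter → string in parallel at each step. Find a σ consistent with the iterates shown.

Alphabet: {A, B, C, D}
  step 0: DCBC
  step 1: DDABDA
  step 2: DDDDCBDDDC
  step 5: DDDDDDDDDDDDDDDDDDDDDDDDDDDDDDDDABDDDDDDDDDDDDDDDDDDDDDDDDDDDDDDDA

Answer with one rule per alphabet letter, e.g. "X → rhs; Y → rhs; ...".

A->C, B->BD, C->A, D->DD

  step 1 ⇒ step 2: DDABDA ⇒ DD·DD·C·BD·DD·C
    A ↦ C
    B ↦ BD
    D ↦ DD
  step 0 ⇒ step 1: DCBC ⇒ DD·A·BD·A
    C ↦ A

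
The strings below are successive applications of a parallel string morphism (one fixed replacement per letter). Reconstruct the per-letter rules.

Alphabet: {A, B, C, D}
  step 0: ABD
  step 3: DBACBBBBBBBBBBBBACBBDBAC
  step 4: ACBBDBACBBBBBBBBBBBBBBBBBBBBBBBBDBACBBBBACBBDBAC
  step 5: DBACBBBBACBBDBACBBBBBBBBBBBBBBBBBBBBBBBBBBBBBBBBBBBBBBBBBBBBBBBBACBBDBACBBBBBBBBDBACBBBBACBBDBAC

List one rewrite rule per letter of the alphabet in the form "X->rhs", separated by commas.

  step 4 ⇒ step 5: ACBBDBACBBBBBBBBBBBBBBBBBBBBBBBBDBACBBBBACBBDBAC ⇒ DB·AC·BB·BB·AC·BB·DB·AC·BB·BB·BB·BB·BB·BB·BB·BB·BB·BB·BB·BB·BB·BB·BB·BB·BB·BB·BB·BB·BB·BB·BB·BB·AC·BB·DB·AC·BB·BB·BB·BB·DB·AC·BB·BB·AC·BB·DB·AC
    A ↦ DB
    B ↦ BB
    C ↦ AC
    D ↦ AC

A->DB, B->BB, C->AC, D->AC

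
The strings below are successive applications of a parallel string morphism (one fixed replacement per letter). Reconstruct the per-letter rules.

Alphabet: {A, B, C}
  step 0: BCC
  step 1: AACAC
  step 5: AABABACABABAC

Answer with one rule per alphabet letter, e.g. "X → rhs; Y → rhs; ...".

  step 0 ⇒ step 1: BCC ⇒ A·AC·AC
    B ↦ A
    C ↦ AC
    A ↦ B  (constrained at step 1)

A->B, B->A, C->AC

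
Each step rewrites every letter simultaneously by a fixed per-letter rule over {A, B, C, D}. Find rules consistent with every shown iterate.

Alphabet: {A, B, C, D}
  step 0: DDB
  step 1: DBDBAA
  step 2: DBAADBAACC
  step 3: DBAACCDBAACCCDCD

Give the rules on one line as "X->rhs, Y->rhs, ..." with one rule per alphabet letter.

A->C, B->AA, C->CD, D->DB

  step 2 ⇒ step 3: DBAADBAACC ⇒ DB·AA·C·C·DB·AA·C·C·CD·CD
    A ↦ C
    B ↦ AA
    C ↦ CD
    D ↦ DB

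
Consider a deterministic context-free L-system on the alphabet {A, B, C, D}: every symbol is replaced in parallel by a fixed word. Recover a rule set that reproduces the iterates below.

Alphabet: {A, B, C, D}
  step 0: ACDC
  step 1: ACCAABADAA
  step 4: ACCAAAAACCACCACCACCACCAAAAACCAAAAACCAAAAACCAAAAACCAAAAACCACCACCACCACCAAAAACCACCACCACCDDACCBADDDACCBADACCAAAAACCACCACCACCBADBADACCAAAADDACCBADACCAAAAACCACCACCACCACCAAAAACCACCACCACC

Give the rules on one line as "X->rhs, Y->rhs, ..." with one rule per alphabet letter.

  step 0 ⇒ step 1: ACDC ⇒ ACC·AA·BAD·AA
    A ↦ ACC
    C ↦ AA
    D ↦ BAD
    B ↦ DD  (constrained at step 1)

A->ACC, B->DD, C->AA, D->BAD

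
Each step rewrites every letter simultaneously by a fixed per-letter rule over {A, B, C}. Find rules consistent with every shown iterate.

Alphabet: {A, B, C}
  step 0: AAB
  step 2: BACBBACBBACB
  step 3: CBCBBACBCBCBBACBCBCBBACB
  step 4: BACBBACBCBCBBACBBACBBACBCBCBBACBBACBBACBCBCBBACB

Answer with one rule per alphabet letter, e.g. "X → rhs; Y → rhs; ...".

  step 3 ⇒ step 4: CBCBBACBCBCBBACBCBCBBACB ⇒ BA·CB·BA·CB·CB·CB·BA·CB·BA·CB·BA·CB·CB·CB·BA·CB·BA·CB·BA·CB·CB·CB·BA·CB
    A ↦ CB
    B ↦ CB
    C ↦ BA

A->CB, B->CB, C->BA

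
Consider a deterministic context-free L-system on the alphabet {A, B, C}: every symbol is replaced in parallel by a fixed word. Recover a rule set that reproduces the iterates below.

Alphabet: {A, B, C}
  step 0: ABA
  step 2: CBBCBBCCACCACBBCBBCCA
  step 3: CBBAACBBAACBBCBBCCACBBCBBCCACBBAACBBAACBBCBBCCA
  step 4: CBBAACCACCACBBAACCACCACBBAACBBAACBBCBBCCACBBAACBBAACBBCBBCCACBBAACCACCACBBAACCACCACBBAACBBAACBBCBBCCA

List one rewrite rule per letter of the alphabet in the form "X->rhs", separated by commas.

  step 3 ⇒ step 4: CBBAACBBAACBBCBBCCACBBCBBCCACBBAACBBAACBBCBBCCA ⇒ CBB·A·A·CCA·CCA·CBB·A·A·CCA·CCA·CBB·A·A·CBB·A·A·CBB·CBB·CCA·CBB·A·A·CBB·A·A·CBB·CBB·CCA·CBB·A·A·CCA·CCA·CBB·A·A·CCA·CCA·CBB·A·A·CBB·A·A·CBB·CBB·CCA
    A ↦ CCA
    B ↦ A
    C ↦ CBB

A->CCA, B->A, C->CBB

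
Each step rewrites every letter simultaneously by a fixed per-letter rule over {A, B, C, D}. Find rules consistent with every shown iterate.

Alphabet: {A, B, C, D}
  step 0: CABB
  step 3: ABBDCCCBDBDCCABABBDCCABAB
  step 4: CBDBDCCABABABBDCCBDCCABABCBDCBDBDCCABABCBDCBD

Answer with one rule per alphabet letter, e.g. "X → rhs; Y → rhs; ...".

  step 3 ⇒ step 4: ABBDCCCBDBDCCABABBDCCABAB ⇒ C·BD·BD·CC·AB·AB·AB·BD·CC·BD·CC·AB·AB·C·BD·C·BD·BD·CC·AB·AB·C·BD·C·BD
    A ↦ C
    B ↦ BD
    C ↦ AB
    D ↦ CC

A->C, B->BD, C->AB, D->CC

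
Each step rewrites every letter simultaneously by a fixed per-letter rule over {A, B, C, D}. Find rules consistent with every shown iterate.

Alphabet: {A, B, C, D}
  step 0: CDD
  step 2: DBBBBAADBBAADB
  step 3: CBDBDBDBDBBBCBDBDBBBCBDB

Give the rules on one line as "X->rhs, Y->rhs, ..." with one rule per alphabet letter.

  step 2 ⇒ step 3: DBBBBAADBBAADB ⇒ CB·DB·DB·DB·DB·B·B·CB·DB·DB·B·B·CB·DB
    A ↦ B
    B ↦ DB
    D ↦ CB
    C ↦ BAA  (constrained at step 0)

A->B, B->DB, C->BAA, D->CB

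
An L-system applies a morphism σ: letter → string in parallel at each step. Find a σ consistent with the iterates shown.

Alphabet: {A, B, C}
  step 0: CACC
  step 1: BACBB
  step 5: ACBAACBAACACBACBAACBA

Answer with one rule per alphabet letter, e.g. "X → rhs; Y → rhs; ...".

  step 0 ⇒ step 1: CACC ⇒ B·AC·B·B
    A ↦ AC
    C ↦ B
    B ↦ A  (constrained at step 1)

A->AC, B->A, C->B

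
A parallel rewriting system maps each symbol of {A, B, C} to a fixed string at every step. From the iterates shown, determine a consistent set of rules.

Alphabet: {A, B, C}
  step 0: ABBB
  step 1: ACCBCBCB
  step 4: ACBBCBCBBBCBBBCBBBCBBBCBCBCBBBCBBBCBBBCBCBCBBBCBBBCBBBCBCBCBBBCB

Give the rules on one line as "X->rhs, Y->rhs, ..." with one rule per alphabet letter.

  step 0 ⇒ step 1: ABBB ⇒ AC·CB·CB·CB
    A ↦ AC
    B ↦ CB
    C ↦ BB  (constrained at step 1)

A->AC, B->CB, C->BB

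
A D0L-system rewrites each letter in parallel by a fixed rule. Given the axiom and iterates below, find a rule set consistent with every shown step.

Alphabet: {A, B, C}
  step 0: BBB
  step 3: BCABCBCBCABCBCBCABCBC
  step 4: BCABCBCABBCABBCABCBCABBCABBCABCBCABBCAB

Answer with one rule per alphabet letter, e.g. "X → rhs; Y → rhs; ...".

A->C, B->BC, C->AB

  step 3 ⇒ step 4: BCABCBCBCABCBCBCABCBC ⇒ BC·AB·C·BC·AB·BC·AB·BC·AB·C·BC·AB·BC·AB·BC·AB·C·BC·AB·BC·AB
    A ↦ C
    B ↦ BC
    C ↦ AB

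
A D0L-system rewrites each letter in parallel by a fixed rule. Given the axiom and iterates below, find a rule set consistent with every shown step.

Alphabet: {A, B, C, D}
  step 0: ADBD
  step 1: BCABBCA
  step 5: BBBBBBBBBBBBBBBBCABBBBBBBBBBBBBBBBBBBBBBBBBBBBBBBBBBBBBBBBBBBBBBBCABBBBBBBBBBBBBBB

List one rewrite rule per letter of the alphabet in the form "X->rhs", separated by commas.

  step 0 ⇒ step 1: ADBD ⇒ B·CA·BB·CA
    A ↦ B
    B ↦ BB
    D ↦ CA
    C ↦ DA  (constrained at step 1)

A->B, B->BB, C->DA, D->CA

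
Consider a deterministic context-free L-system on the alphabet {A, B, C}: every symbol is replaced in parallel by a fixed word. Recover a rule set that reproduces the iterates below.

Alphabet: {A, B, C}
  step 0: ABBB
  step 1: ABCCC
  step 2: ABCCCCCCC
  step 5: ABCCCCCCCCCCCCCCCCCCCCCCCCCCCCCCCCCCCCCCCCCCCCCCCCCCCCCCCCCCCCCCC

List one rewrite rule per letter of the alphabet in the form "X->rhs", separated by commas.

  step 1 ⇒ step 2: ABCCC ⇒ AB·C·CC·CC·CC
    A ↦ AB
    B ↦ C
    C ↦ CC

A->AB, B->C, C->CC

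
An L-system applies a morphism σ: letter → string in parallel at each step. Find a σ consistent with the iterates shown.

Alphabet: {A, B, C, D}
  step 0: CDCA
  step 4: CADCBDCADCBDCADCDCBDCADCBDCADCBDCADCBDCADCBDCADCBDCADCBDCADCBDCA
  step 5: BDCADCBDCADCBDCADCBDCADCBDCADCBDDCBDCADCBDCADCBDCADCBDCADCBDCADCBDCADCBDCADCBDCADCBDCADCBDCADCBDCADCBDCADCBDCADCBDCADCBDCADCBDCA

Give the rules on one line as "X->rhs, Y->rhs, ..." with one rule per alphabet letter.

A->CA, B->CA, C->BD, D->DC

  step 4 ⇒ step 5: CADCBDCADCBDCADCDCBDCADCBDCADCBDCADCBDCADCBDCADCBDCADCBDCADCBDCA ⇒ BD·CA·DC·BD·CA·DC·BD·CA·DC·BD·CA·DC·BD·CA·DC·BD·DC·BD·CA·DC·BD·CA·DC·BD·CA·DC·BD·CA·DC·BD·CA·DC·BD·CA·DC·BD·CA·DC·BD·CA·DC·BD·CA·DC·BD·CA·DC·BD·CA·DC·BD·CA·DC·BD·CA·DC·BD·CA·DC·BD·CA·DC·BD·CA
    A ↦ CA
    B ↦ CA
    C ↦ BD
    D ↦ DC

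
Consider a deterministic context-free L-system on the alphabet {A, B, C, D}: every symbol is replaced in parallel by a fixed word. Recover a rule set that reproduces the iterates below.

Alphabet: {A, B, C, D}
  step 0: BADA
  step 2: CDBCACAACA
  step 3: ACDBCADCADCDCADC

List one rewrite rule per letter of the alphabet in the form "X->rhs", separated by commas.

  step 2 ⇒ step 3: CDBCACAACA ⇒ A·C·DBC·A·DC·A·DC·DC·A·DC
    A ↦ DC
    B ↦ DBC
    C ↦ A
    D ↦ C

A->DC, B->DBC, C->A, D->C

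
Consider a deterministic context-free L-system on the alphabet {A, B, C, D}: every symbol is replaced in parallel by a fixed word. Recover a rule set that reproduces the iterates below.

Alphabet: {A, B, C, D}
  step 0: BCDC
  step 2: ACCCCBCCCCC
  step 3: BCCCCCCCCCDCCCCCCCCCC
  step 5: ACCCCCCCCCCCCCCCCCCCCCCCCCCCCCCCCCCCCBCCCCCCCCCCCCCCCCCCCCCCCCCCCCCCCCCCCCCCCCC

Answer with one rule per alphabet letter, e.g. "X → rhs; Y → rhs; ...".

A->BC, B->D, C->CC, D->A

  step 2 ⇒ step 3: ACCCCBCCCCC ⇒ BC·CC·CC·CC·CC·D·CC·CC·CC·CC·CC
    A ↦ BC
    B ↦ D
    C ↦ CC
    D ↦ A  (constrained at step 0)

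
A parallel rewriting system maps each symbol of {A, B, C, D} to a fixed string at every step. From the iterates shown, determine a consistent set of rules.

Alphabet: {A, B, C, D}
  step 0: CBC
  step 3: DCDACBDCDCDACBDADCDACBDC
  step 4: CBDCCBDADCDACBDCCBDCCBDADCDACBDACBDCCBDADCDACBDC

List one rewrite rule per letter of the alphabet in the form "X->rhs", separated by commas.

A->DA, B->DA, C->DC, D->CB

  step 3 ⇒ step 4: DCDACBDCDCDACBDADCDACBDC ⇒ CB·DC·CB·DA·DC·DA·CB·DC·CB·DC·CB·DA·DC·DA·CB·DA·CB·DC·CB·DA·DC·DA·CB·DC
    A ↦ DA
    B ↦ DA
    C ↦ DC
    D ↦ CB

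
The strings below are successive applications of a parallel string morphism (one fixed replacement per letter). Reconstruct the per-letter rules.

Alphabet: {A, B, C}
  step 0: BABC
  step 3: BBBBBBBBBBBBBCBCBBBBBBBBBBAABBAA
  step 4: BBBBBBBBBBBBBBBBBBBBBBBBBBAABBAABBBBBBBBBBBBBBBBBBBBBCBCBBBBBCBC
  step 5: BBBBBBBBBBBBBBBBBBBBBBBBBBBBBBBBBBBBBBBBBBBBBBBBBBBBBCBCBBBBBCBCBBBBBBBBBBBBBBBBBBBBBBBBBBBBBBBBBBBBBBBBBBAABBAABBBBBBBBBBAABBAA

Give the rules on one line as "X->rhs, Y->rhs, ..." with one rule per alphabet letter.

A->BC, B->BB, C->AA

  step 4 ⇒ step 5: BBBBBBBBBBBBBBBBBBBBBBBBBBAABBAABBBBBBBBBBBBBBBBBBBBBCBCBBBBBCBC ⇒ BB·BB·BB·BB·BB·BB·BB·BB·BB·BB·BB·BB·BB·BB·BB·BB·BB·BB·BB·BB·BB·BB·BB·BB·BB·BB·BC·BC·BB·BB·BC·BC·BB·BB·BB·BB·BB·BB·BB·BB·BB·BB·BB·BB·BB·BB·BB·BB·BB·BB·BB·BB·BB·AA·BB·AA·BB·BB·BB·BB·BB·AA·BB·AA
    A ↦ BC
    B ↦ BB
    C ↦ AA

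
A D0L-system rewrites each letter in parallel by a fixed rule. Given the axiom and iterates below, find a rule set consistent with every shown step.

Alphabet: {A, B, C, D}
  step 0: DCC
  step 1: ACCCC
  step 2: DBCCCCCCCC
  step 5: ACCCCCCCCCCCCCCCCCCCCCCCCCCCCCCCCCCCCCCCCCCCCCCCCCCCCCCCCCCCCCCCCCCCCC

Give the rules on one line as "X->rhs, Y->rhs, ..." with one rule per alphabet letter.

A->DB, B->C, C->CC, D->A

  step 1 ⇒ step 2: ACCCC ⇒ DB·CC·CC·CC·CC
    A ↦ DB
    C ↦ CC
    B ↦ C  (constrained at step 2)
  step 0 ⇒ step 1: DCC ⇒ A·CC·CC
    D ↦ A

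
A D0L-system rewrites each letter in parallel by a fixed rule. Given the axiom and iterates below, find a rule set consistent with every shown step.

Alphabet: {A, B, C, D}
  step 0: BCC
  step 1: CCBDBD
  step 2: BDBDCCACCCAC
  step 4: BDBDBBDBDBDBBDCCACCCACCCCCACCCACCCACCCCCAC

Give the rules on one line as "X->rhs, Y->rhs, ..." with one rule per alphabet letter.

A->B, B->CC, C->BD, D->AC

  step 1 ⇒ step 2: CCBDBD ⇒ BD·BD·CC·AC·CC·AC
    B ↦ CC
    C ↦ BD
    D ↦ AC
    A ↦ B  (constrained at step 2)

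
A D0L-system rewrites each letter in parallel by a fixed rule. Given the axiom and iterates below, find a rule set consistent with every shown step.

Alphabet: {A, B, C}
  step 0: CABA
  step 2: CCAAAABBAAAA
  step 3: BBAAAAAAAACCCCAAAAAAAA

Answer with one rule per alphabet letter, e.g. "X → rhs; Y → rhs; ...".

  step 2 ⇒ step 3: CCAAAABBAAAA ⇒ B·B·AA·AA·AA·AA·CC·CC·AA·AA·AA·AA
    A ↦ AA
    B ↦ CC
    C ↦ B

A->AA, B->CC, C->B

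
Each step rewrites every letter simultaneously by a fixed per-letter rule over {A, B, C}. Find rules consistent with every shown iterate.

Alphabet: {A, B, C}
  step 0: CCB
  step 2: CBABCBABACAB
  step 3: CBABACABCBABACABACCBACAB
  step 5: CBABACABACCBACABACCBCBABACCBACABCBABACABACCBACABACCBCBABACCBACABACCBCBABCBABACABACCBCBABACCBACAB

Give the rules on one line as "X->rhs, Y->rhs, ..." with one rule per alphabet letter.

  step 2 ⇒ step 3: CBABCBABACAB ⇒ CB·AB·AC·AB·CB·AB·AC·AB·AC·CB·AC·AB
    A ↦ AC
    B ↦ AB
    C ↦ CB

A->AC, B->AB, C->CB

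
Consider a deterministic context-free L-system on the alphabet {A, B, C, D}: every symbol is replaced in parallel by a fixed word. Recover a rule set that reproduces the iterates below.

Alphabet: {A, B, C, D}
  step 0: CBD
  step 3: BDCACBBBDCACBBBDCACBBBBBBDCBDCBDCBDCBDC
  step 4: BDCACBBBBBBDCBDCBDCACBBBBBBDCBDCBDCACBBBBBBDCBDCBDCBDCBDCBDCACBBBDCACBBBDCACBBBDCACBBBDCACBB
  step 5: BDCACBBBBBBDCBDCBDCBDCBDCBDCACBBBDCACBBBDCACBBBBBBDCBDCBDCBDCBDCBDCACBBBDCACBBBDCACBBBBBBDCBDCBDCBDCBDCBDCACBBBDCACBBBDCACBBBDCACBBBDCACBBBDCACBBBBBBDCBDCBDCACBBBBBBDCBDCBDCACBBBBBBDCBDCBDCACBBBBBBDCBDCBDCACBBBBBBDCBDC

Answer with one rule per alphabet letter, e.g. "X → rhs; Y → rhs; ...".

A->B, B->BDC, C->BB, D->AC

  step 4 ⇒ step 5: BDCACBBBBBBDCBDCBDCACBBBBBBDCBDCBDCACBBBBBBDCBDCBDCBDCBDCBDCACBBBDCACBBBDCACBBBDCACBBBDCACBB ⇒ BDC·AC·BB·B·BB·BDC·BDC·BDC·BDC·BDC·BDC·AC·BB·BDC·AC·BB·BDC·AC·BB·B·BB·BDC·BDC·BDC·BDC·BDC·BDC·AC·BB·BDC·AC·BB·BDC·AC·BB·B·BB·BDC·BDC·BDC·BDC·BDC·BDC·AC·BB·BDC·AC·BB·BDC·AC·BB·BDC·AC·BB·BDC·AC·BB·BDC·AC·BB·B·BB·BDC·BDC·BDC·AC·BB·B·BB·BDC·BDC·BDC·AC·BB·B·BB·BDC·BDC·BDC·AC·BB·B·BB·BDC·BDC·BDC·AC·BB·B·BB·BDC·BDC
    A ↦ B
    B ↦ BDC
    C ↦ BB
    D ↦ AC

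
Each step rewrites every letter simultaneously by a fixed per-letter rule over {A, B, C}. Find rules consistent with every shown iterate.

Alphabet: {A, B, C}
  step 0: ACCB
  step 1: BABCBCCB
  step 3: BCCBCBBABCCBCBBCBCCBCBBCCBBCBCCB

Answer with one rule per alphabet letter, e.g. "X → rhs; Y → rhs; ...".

A->BA, B->CB, C->BC

  step 0 ⇒ step 1: ACCB ⇒ BA·BC·BC·CB
    A ↦ BA
    B ↦ CB
    C ↦ BC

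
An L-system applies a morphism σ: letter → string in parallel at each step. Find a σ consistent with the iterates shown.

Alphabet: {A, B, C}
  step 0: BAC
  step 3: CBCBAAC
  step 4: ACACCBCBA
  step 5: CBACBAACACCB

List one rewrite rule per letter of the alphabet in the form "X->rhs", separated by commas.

A->CB, B->C, C->A

  step 4 ⇒ step 5: ACACCBCBA ⇒ CB·A·CB·A·A·C·A·C·CB
    A ↦ CB
    B ↦ C
    C ↦ A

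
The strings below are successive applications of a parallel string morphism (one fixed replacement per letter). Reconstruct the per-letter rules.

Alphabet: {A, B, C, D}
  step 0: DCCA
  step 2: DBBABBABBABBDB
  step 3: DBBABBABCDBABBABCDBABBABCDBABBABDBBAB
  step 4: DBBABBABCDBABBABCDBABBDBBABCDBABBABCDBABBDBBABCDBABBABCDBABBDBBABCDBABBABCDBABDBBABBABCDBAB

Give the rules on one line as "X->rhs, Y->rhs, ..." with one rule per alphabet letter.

A->CD, B->BAB, C->B, D->DB

  step 3 ⇒ step 4: DBBABBABCDBABBABCDBABBABCDBABBABDBBAB ⇒ DB·BAB·BAB·CD·BAB·BAB·CD·BAB·B·DB·BAB·CD·BAB·BAB·CD·BAB·B·DB·BAB·CD·BAB·BAB·CD·BAB·B·DB·BAB·CD·BAB·BAB·CD·BAB·DB·BAB·BAB·CD·BAB
    A ↦ CD
    B ↦ BAB
    C ↦ B
    D ↦ DB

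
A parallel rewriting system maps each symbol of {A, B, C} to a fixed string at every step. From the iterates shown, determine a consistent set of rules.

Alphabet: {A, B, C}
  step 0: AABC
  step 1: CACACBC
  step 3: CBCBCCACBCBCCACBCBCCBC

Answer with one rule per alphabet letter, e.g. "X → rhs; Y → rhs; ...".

  step 0 ⇒ step 1: AABC ⇒ CA·CA·C·BC
    A ↦ CA
    B ↦ C
    C ↦ BC

A->CA, B->C, C->BC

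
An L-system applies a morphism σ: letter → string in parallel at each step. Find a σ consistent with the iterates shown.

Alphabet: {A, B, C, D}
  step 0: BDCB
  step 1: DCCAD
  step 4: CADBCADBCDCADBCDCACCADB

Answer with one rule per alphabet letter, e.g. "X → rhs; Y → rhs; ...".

  step 0 ⇒ step 1: BDCB ⇒ D·C·CA·D
    B ↦ D
    C ↦ CA
    D ↦ C
    A ↦ DB  (constrained at step 1)

A->DB, B->D, C->CA, D->C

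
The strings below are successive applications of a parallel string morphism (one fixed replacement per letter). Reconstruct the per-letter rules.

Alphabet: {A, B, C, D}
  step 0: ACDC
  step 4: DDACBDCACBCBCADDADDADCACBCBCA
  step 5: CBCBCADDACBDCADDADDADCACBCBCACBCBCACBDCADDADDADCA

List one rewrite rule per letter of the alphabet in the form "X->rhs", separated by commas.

  step 4 ⇒ step 5: DDACBDCACBCBCADDADDADCACBCBCA ⇒ CB·CB·CA·D·DA·CB·D·CA·D·DA·D·DA·D·CA·CB·CB·CA·CB·CB·CA·CB·D·CA·D·DA·D·DA·D·CA
    A ↦ CA
    B ↦ DA
    C ↦ D
    D ↦ CB

A->CA, B->DA, C->D, D->CB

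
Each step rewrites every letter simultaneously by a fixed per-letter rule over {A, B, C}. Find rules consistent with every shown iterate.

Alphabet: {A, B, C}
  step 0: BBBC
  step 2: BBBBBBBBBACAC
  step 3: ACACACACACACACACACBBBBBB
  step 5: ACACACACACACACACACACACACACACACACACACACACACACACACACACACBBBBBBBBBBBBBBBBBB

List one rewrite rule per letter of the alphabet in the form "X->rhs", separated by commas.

  step 2 ⇒ step 3: BBBBBBBBBACAC ⇒ AC·AC·AC·AC·AC·AC·AC·AC·AC·B·BB·B·BB
    A ↦ B
    B ↦ AC
    C ↦ BB

A->B, B->AC, C->BB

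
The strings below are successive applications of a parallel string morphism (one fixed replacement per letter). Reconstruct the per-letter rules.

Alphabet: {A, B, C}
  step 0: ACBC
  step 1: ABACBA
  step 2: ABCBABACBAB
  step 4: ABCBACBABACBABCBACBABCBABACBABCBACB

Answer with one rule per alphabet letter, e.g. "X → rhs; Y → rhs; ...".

A->AB, B->CB, C->A

  step 1 ⇒ step 2: ABACBA ⇒ AB·CB·AB·A·CB·AB
    A ↦ AB
    B ↦ CB
    C ↦ A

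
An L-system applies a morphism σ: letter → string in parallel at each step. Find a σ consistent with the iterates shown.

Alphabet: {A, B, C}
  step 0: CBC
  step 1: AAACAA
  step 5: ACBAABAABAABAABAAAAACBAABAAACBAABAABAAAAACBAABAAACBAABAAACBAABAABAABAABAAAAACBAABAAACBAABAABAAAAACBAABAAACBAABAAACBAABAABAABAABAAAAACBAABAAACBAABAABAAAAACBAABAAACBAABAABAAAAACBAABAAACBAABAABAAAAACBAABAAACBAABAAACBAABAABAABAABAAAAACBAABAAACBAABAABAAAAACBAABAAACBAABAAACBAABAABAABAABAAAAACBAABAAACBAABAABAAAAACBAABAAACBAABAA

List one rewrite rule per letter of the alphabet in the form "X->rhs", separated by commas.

  step 0 ⇒ step 1: CBC ⇒ AA·AC·AA
    B ↦ AC
    C ↦ AA
    A ↦ BAA  (constrained at step 1)

A->BAA, B->AC, C->AA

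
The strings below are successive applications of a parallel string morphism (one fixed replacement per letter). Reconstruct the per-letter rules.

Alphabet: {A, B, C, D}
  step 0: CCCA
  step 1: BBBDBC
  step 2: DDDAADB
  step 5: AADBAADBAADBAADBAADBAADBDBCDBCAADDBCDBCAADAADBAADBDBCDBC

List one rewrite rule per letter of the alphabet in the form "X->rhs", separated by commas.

  step 1 ⇒ step 2: BBBDBC ⇒ D·D·D·AA·D·B
    B ↦ D
    C ↦ B
    D ↦ AA
  step 0 ⇒ step 1: CCCA ⇒ B·B·B·DBC
    A ↦ DBC

A->DBC, B->D, C->B, D->AA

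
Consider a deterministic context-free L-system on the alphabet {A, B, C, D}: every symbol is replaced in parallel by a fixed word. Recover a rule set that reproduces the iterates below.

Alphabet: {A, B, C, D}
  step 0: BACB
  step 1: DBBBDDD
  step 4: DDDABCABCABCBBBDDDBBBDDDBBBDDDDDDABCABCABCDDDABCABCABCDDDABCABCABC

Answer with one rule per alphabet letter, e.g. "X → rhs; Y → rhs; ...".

  step 0 ⇒ step 1: BACB ⇒ D·BBB·DD·D
    A ↦ BBB
    B ↦ D
    C ↦ DD
    D ↦ ABC  (constrained at step 1)

A->BBB, B->D, C->DD, D->ABC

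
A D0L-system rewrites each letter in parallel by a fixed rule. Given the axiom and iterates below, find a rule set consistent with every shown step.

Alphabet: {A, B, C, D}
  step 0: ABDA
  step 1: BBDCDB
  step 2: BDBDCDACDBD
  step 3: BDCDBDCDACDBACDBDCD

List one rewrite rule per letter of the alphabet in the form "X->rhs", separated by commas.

  step 2 ⇒ step 3: BDBDCDACDBD ⇒ BD·CD·BD·CD·A·CD·B·A·CD·BD·CD
    A ↦ B
    B ↦ BD
    C ↦ A
    D ↦ CD

A->B, B->BD, C->A, D->CD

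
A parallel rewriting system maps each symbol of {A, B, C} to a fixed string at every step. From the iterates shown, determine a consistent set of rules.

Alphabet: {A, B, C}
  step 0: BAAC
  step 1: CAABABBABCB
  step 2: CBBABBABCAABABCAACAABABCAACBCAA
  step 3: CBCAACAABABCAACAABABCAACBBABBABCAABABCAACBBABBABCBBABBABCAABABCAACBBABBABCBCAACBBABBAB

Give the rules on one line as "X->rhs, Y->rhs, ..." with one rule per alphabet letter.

A->BAB, B->CAA, C->CB

  step 2 ⇒ step 3: CBBABBABCAABABCAACAABABCAACBCAA ⇒ CB·CAA·CAA·BAB·CAA·CAA·BAB·CAA·CB·BAB·BAB·CAA·BAB·CAA·CB·BAB·BAB·CB·BAB·BAB·CAA·BAB·CAA·CB·BAB·BAB·CB·CAA·CB·BAB·BAB
    A ↦ BAB
    B ↦ CAA
    C ↦ CB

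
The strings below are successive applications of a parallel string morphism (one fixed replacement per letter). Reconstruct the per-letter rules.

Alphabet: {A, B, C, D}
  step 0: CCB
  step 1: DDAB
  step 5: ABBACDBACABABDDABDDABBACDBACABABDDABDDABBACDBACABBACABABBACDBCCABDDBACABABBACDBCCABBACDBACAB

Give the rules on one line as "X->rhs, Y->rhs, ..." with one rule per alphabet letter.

A->BAC, B->AB, C->D, D->BCC

  step 0 ⇒ step 1: CCB ⇒ D·D·AB
    B ↦ AB
    C ↦ D
    A ↦ BAC  (constrained at step 1)
    D ↦ BCC  (constrained at step 1)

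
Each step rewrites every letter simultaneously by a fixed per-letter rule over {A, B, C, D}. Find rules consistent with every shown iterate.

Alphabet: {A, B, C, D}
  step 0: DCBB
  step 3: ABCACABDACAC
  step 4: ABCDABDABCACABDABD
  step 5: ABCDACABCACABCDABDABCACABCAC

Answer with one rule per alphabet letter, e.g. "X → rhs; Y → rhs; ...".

A->AB, B->C, C->D, D->AC

  step 4 ⇒ step 5: ABCDABDABCACABDABD ⇒ AB·C·D·AC·AB·C·AC·AB·C·D·AB·D·AB·C·AC·AB·C·AC
    A ↦ AB
    B ↦ C
    C ↦ D
    D ↦ AC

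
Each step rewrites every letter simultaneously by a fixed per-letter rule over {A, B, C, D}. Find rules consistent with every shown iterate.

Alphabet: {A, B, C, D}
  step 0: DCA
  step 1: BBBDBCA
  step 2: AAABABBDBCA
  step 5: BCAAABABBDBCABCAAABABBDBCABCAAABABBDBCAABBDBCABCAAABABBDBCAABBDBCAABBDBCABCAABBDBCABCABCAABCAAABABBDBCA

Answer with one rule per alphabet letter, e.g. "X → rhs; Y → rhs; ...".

A->BCA, B->A, C->BBD, D->B

  step 1 ⇒ step 2: BBBDBCA ⇒ A·A·A·B·A·BBD·BCA
    A ↦ BCA
    B ↦ A
    C ↦ BBD
    D ↦ B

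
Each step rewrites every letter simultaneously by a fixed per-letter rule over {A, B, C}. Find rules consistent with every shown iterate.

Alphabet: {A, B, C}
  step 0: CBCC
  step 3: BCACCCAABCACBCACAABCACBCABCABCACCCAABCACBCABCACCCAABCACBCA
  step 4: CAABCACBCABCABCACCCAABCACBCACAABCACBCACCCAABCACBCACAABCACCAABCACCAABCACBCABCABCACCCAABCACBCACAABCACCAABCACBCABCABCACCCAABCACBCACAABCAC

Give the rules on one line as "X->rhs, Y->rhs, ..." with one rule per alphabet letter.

  step 3 ⇒ step 4: BCACCCAABCACBCACAABCACBCABCABCACCCAABCACBCABCACCCAABCACBCA ⇒ CAA·BCA·C·BCA·BCA·BCA·C·C·CAA·BCA·C·BCA·CAA·BCA·C·BCA·C·C·CAA·BCA·C·BCA·CAA·BCA·C·CAA·BCA·C·CAA·BCA·C·BCA·BCA·BCA·C·C·CAA·BCA·C·BCA·CAA·BCA·C·CAA·BCA·C·BCA·BCA·BCA·C·C·CAA·BCA·C·BCA·CAA·BCA·C
    A ↦ C
    B ↦ CAA
    C ↦ BCA

A->C, B->CAA, C->BCA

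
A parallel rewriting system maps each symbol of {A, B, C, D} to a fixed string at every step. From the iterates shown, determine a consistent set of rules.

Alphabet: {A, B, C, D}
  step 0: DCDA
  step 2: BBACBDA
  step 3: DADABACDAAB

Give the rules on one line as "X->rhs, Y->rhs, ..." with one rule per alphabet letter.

A->B, B->DA, C->AC, D->A

  step 2 ⇒ step 3: BBACBDA ⇒ DA·DA·B·AC·DA·A·B
    A ↦ B
    B ↦ DA
    C ↦ AC
    D ↦ A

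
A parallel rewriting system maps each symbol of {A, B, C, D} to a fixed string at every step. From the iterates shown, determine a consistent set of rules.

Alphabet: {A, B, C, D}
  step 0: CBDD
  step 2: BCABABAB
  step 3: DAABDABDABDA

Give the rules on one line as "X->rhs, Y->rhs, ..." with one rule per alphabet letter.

A->B, B->DA, C->A, D->CA

  step 2 ⇒ step 3: BCABABAB ⇒ DA·A·B·DA·B·DA·B·DA
    A ↦ B
    B ↦ DA
    C ↦ A
    D ↦ CA  (constrained at step 0)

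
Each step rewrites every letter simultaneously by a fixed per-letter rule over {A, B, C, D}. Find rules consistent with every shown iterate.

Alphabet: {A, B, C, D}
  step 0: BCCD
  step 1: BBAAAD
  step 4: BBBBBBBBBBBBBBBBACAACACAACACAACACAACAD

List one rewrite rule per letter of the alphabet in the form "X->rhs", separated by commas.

A->AC, B->BB, C->A, D->AD

  step 0 ⇒ step 1: BCCD ⇒ BB·A·A·AD
    B ↦ BB
    C ↦ A
    D ↦ AD
    A ↦ AC  (constrained at step 1)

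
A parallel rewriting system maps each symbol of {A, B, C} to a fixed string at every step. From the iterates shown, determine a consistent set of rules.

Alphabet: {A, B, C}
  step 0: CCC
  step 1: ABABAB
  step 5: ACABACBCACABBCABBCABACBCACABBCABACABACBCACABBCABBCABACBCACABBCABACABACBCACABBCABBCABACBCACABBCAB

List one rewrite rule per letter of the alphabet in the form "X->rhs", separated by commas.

  step 0 ⇒ step 1: CCC ⇒ AB·AB·AB
    C ↦ AB
    A ↦ AC  (constrained at step 1)
    B ↦ BC  (constrained at step 1)

A->AC, B->BC, C->AB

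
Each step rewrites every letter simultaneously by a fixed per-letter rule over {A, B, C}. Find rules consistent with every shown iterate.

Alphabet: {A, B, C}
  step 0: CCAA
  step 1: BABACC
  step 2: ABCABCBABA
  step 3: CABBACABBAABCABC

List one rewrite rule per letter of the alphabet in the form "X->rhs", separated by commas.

A->C, B->AB, C->BA

  step 2 ⇒ step 3: ABCABCBABA ⇒ C·AB·BA·C·AB·BA·AB·C·AB·C
    A ↦ C
    B ↦ AB
    C ↦ BA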